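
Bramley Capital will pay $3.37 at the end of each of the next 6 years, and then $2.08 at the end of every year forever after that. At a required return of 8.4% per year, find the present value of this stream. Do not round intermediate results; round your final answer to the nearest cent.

PV of 6-year annuity: $3.37 × [1 − (1+0.084)^−6] / 0.084 = 15.39185
Perpetuity value at year 6: $2.08 / 0.084 = 24.76190
PV of perpetuity: 24.76190 / (1+0.084)^6 = 15.26189
Total PV = 15.39185 + 15.26189 = 30.65374

$30.65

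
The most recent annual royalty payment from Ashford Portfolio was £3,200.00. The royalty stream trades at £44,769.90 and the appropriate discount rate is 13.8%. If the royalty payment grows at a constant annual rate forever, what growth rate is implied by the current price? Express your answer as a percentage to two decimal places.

6.21%

P = D₀(1+g)/(r−g) ⇒ P(r−g) = D₀(1+g) ⇒ g(P+D₀) = P·r − D₀
g = (P·r − D₀)/(P + D₀) = (£44,769.90×0.138 − £3,200.00) / (£44,769.90 + £3,200.00) = 0.062086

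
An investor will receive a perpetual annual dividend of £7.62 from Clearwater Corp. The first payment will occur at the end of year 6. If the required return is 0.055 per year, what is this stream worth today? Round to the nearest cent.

Value at end of year 5: C / r = £7.62 / 0.055 = £138.5455
Discount to today: PV = £138.5455 / (1 + 0.055)^5 = £138.5455 / 1.306960 = £106.01

£106.01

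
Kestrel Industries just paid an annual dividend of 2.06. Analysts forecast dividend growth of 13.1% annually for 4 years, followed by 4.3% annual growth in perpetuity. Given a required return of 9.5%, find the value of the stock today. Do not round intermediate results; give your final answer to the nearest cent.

D_1 = 2.32986
D_2 = 2.63507
D_3 = 2.98027
D_4 = 3.37068
Terminal value at year 4: TV = D_4×(1+g_2)/(r−g_2) = 3.51562/0.052 = 67.60808
P_0 = D_1/(1+r)^1 + D_2/(1+r)^2 + D_3/(1+r)^3 + D_4/(1+r)^4 + TV/(1+r)^4
    = 2.12773 + 2.19768 + 2.26993 + 2.34456 + 47.02644 = 55.96634

55.97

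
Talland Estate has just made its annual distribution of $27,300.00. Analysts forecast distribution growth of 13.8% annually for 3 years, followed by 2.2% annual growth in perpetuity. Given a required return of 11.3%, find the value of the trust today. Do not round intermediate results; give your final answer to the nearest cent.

D_1 = 31067.40000
D_2 = 35354.70120
D_3 = 40233.64997
Terminal value at year 3: TV = D_3×(1+g_2)/(r−g_2) = 41118.79026/0.091 = 451854.83808
P_0 = D_1/(1+r)^1 + D_2/(1+r)^2 + D_3/(1+r)^3 + TV/(1+r)^3
    = 27913.20755 + 28540.18885 + 29181.25329 + 327727.92155 = 413362.57123

$413362.57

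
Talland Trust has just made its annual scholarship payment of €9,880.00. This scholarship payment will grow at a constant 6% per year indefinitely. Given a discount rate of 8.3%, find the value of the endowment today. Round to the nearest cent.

€455339.13

D₁ = D₀ × (1 + g) = €9,880.00 × 1.06 = €10,472.8000
Growing perpetuity: P = D₁ / (r − g) = €10,472.8000 / (0.083 − 0.06) = €455,339.13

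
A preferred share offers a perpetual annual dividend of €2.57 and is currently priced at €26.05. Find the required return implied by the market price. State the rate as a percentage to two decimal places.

9.87%

P = C/r ⇒ r = C/P = €2.57/€26.05 = 0.098656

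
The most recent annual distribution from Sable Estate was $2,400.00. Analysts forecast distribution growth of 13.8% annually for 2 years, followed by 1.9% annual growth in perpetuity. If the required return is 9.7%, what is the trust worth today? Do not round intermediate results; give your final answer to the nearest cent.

$38813.77

D_1 = 2731.20000
D_2 = 3108.10560
Terminal value at year 2: TV = D_2×(1+g_2)/(r−g_2) = 3167.15961/0.078 = 40604.61034
P_0 = D_1/(1+r)^1 + D_2/(1+r)^2 + TV/(1+r)^2
    = 2489.69918 + 2582.75084 + 33741.32181 = 38813.77183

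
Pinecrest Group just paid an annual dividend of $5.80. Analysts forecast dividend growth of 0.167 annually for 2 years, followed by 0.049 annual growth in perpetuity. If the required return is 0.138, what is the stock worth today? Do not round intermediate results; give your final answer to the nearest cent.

D_1 = 6.76860
D_2 = 7.89896
Terminal value at year 2: TV = D_2×(1+g_2)/(r−g_2) = 8.28601/0.089 = 93.10118
P_0 = D_1/(1+r)^1 + D_2/(1+r)^2 + TV/(1+r)^2
    = 5.94780 + 6.09937 + 71.89036 = 83.93754

$83.94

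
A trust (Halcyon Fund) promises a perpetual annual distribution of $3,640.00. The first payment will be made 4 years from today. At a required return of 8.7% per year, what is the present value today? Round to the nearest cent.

Value at end of year 3: C / r = $3,640.00 / 0.087 = $41,839.0805
Discount to today: PV = $41,839.0805 / (1 + 0.087)^3 = $41,839.0805 / 1.284366 = $32,575.68

$32575.68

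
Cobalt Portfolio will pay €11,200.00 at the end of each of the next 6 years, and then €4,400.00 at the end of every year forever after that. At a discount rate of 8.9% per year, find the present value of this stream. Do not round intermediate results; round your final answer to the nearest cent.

€80033.61

PV of 6-year annuity: €11,200.00 × [1 − (1+0.089)^−6] / 0.089 = 50392.43718
Perpetuity value at year 6: €4,400.00 / 0.089 = 49438.20225
PV of perpetuity: 49438.20225 / (1+0.089)^6 = 29641.17335
Total PV = 50392.43718 + 29641.17335 = 80033.61054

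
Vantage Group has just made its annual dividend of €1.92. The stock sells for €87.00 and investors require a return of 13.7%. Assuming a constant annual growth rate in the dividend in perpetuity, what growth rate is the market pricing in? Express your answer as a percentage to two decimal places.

11.24%

P = D₀(1+g)/(r−g) ⇒ P(r−g) = D₀(1+g) ⇒ g(P+D₀) = P·r − D₀
g = (P·r − D₀)/(P + D₀) = (€87.00×0.137 − €1.92) / (€87.00 + €1.92) = 0.112449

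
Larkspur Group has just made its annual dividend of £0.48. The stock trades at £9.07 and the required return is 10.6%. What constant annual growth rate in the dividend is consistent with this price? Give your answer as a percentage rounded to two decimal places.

P = D₀(1+g)/(r−g) ⇒ P(r−g) = D₀(1+g) ⇒ g(P+D₀) = P·r − D₀
g = (P·r − D₀)/(P + D₀) = (£9.07×0.106 − £0.48) / (£9.07 + £0.48) = 0.050410

5.04%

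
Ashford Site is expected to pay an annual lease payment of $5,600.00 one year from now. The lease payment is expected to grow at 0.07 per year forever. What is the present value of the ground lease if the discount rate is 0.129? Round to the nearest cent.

Growing perpetuity: P = D₁ / (r − g) = $5,600.0000 / (0.129 − 0.07) = $94,915.25

$94915.25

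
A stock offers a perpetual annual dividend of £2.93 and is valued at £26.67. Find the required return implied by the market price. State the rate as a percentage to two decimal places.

10.99%

P = C/r ⇒ r = C/P = £2.93/£26.67 = 0.109861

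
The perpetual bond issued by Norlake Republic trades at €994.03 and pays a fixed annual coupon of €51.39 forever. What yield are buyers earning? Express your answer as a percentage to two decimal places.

P = C/r ⇒ r = C/P = €51.39/€994.03 = 0.051699

5.17%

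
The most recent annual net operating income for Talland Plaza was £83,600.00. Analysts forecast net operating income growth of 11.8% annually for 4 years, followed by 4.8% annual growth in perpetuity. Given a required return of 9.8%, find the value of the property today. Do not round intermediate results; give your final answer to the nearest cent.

D_1 = 93464.80000
D_2 = 104493.64640
D_3 = 116823.89668
D_4 = 130609.11648
Terminal value at year 4: TV = D_4×(1+g_2)/(r−g_2) = 136878.35407/0.05 = 2737567.08148
P_0 = D_1/(1+r)^1 + D_2/(1+r)^2 + D_3/(1+r)^3 + D_4/(1+r)^4 + TV/(1+r)^4
    = 85122.76867 + 86673.27447 + 88252.02264 + 89859.52761 + 1883455.69871 = 2233363.29210

£2233363.29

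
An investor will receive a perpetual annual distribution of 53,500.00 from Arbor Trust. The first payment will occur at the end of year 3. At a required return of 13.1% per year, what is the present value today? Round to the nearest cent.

319269.39

Value at end of year 2: C / r = 53,500.00 / 0.131 = 408,396.9466
Discount to today: PV = 408,396.9466 / (1 + 0.131)^2 = 408,396.9466 / 1.279161 = 319,269.39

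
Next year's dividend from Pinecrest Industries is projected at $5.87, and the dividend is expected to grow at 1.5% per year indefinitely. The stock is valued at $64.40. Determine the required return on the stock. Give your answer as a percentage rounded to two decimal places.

P = D₁/(r − g) ⇒ r = D₁/P + g = $5.8700/$64.40 + 0.015 = 0.091149 + 0.015 = 0.106149

10.61%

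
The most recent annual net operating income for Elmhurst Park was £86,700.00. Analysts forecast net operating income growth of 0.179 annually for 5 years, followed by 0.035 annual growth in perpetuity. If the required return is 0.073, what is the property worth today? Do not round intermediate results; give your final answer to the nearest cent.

£4362416.38

D_1 = 102219.30000
D_2 = 120516.55470
D_3 = 142089.01799
D_4 = 167522.95221
D_5 = 197509.56066
Terminal value at year 5: TV = D_5×(1+g_2)/(r−g_2) = 204422.39528/0.038 = 5379536.71791
P_0 = D_1/(1+r)^1 + D_2/(1+r)^2 + D_3/(1+r)^3 + D_4/(1+r)^4 + D_5/(1+r)^5 + TV/(1+r)^5
    = 95264.95806 + 104676.03500 + 115016.81758 + 126379.14998 + 138863.94951 + 3782215.46696 = 4362416.37709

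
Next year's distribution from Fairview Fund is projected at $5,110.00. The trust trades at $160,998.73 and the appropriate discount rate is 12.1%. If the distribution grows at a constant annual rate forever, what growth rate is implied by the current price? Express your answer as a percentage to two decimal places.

8.93%

P = D₁/(r−g) ⇒ g = r − D₁/P = 0.121 − $5,110.00/$160,998.73 = 0.089261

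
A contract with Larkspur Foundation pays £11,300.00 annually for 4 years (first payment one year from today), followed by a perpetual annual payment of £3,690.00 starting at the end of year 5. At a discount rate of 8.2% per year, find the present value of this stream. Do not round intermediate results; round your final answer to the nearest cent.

PV of 4-year annuity: £11,300.00 × [1 − (1+0.082)^−4] / 0.082 = 37261.01950
Perpetuity value at year 4: £3,690.00 / 0.082 = 45000.00000
PV of perpetuity: 45000.00000 / (1+0.082)^4 = 32832.46354
Total PV = 37261.01950 + 32832.46354 = 70093.48305

£70093.48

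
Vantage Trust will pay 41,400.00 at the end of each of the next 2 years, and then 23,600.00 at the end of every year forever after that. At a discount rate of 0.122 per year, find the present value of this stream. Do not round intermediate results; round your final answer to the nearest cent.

PV of 2-year annuity: 41,400.00 × [1 − (1+0.122)^−2] / 0.122 = 69784.66642
Perpetuity value at year 2: 23,600.00 / 0.122 = 193442.62295
PV of perpetuity: 193442.62295 / (1+0.122)^2 = 153661.99185
Total PV = 69784.66642 + 153661.99185 = 223446.65827

223446.66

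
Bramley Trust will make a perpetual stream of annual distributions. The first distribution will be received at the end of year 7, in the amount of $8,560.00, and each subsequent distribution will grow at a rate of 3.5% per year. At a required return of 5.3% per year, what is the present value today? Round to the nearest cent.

$348843.82

Value at end of year 6: C₁ / (r − g) = $8,560.00 / (0.053 − 0.035) = $475,555.5556
Discount to today: PV = $475,555.5556 / (1 + 0.053)^6 = $475,555.5556 / 1.363233 = $348,843.82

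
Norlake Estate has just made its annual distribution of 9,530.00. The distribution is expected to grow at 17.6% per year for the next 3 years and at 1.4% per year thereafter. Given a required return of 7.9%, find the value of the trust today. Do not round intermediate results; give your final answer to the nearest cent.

226520.72

D_1 = 11207.28000
D_2 = 13179.76128
D_3 = 15499.39927
Terminal value at year 3: TV = D_3×(1+g_2)/(r−g_2) = 15716.39085/0.065 = 241790.62854
P_0 = D_1/(1+r)^1 + D_2/(1+r)^2 + D_3/(1+r)^3 + TV/(1+r)^3
    = 10386.72845 + 11320.47512 + 12338.16381 + 192475.35538 = 226520.72276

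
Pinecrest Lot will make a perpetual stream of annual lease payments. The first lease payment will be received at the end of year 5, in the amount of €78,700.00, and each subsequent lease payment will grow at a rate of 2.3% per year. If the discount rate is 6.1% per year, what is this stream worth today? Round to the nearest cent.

Value at end of year 4: C₁ / (r − g) = €78,700.00 / (0.061 − 0.023) = €2,071,052.6316
Discount to today: PV = €2,071,052.6316 / (1 + 0.061)^4 = €2,071,052.6316 / 1.267248 = €1,634,291.79

€1634291.79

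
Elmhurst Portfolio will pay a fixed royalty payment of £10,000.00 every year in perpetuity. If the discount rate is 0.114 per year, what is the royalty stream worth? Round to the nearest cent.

£87719.30

Level perpetuity: PV = C / r = £10,000.00 / 0.114 = £87,719.30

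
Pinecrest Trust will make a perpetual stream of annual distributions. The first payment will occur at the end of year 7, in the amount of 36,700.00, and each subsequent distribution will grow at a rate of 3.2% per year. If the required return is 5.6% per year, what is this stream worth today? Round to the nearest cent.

1102735.39

Value at end of year 6: C₁ / (r − g) = 36,700.00 / (0.056 − 0.032) = 1,529,166.6667
Discount to today: PV = 1,529,166.6667 / (1 + 0.056)^6 = 1,529,166.6667 / 1.386703 = 1,102,735.39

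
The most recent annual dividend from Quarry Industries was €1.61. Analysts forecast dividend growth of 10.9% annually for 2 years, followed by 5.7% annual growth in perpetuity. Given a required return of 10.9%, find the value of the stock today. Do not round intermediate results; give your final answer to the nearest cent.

€35.95

D_1 = 1.78549
D_2 = 1.98011
Terminal value at year 2: TV = D_2×(1+g_2)/(r−g_2) = 2.09297/0.052 = 40.24951
P_0 = D_1/(1+r)^1 + D_2/(1+r)^2 + TV/(1+r)^2
    = 1.61000 + 1.61000 + 32.72635 = 35.94635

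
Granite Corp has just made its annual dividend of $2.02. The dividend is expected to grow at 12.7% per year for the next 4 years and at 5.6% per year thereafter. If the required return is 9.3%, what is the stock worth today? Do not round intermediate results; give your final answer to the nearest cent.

$73.90

D_1 = 2.27654
D_2 = 2.56566
D_3 = 2.89150
D_4 = 3.25872
Terminal value at year 4: TV = D_4×(1+g_2)/(r−g_2) = 3.44121/0.037 = 93.00563
P_0 = D_1/(1+r)^1 + D_2/(1+r)^2 + D_3/(1+r)^3 + D_4/(1+r)^4 + TV/(1+r)^4
    = 2.08284 + 2.14763 + 2.21443 + 2.28332 + 65.16713 = 73.89534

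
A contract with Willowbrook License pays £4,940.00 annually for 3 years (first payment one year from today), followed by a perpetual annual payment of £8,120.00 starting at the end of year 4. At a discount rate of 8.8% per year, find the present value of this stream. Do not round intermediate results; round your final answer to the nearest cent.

PV of 3-year annuity: £4,940.00 × [1 − (1+0.088)^−3] / 0.088 = 12549.30219
Perpetuity value at year 3: £8,120.00 / 0.088 = 92272.72727
PV of perpetuity: 92272.72727 / (1+0.088)^3 = 71645.12933
Total PV = 12549.30219 + 71645.12933 = 84194.43153

£84194.43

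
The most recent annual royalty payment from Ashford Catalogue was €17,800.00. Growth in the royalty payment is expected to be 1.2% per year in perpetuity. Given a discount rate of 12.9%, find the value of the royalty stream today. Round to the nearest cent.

D₁ = D₀ × (1 + g) = €17,800.00 × 1.012 = €18,013.6000
Growing perpetuity: P = D₁ / (r − g) = €18,013.6000 / (0.129 − 0.012) = €153,962.39

€153962.39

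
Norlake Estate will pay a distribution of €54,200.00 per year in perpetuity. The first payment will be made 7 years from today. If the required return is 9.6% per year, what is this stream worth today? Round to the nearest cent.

Value at end of year 6: C / r = €54,200.00 / 0.096 = €564,583.3333
Discount to today: PV = €564,583.3333 / (1 + 0.096)^6 = €564,583.3333 / 1.733258 = €325,735.23

€325735.23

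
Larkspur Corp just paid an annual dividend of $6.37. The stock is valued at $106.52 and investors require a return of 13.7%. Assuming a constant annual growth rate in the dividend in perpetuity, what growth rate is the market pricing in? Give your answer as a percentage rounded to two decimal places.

7.28%

P = D₀(1+g)/(r−g) ⇒ P(r−g) = D₀(1+g) ⇒ g(P+D₀) = P·r − D₀
g = (P·r − D₀)/(P + D₀) = ($106.52×0.137 − $6.37) / ($106.52 + $6.37) = 0.072843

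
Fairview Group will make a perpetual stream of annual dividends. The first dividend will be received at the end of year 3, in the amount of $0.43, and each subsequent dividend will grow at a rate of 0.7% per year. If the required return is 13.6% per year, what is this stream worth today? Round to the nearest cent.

$2.58

Value at end of year 2: C₁ / (r − g) = $0.43 / (0.136 − 0.007) = $3.3333
Discount to today: PV = $3.3333 / (1 + 0.136)^2 = $3.3333 / 1.290496 = $2.58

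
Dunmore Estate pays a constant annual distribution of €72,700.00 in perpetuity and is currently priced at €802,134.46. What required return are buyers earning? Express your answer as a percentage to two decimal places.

9.06%

P = C/r ⇒ r = C/P = €72,700.00/€802,134.46 = 0.090633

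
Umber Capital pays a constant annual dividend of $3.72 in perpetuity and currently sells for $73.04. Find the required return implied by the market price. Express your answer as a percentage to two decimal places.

5.09%

P = C/r ⇒ r = C/P = $3.72/$73.04 = 0.050931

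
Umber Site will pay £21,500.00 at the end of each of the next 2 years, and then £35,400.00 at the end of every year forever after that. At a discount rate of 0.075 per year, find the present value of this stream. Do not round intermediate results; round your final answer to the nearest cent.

£447041.64

PV of 2-year annuity: £21,500.00 × [1 − (1+0.075)^−2] / 0.075 = 38604.65116
Perpetuity value at year 2: £35,400.00 / 0.075 = 472000.00000
PV of perpetuity: 472000.00000 / (1+0.075)^2 = 408436.99297
Total PV = 38604.65116 + 408436.99297 = 447041.64413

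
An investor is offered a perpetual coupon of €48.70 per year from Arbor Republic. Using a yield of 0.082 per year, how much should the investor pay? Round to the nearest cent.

Level perpetuity: PV = C / r = €48.70 / 0.082 = €593.90

€593.90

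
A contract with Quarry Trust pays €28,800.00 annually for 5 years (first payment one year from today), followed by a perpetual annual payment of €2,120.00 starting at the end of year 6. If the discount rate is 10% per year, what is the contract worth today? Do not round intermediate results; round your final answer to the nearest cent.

€122338.19

PV of 5-year annuity: €28,800.00 × [1 − (1+0.1)^−5] / 0.1 = 109174.65896
Perpetuity value at year 5: €2,120.00 / 0.1 = 21200.00000
PV of perpetuity: 21200.00000 / (1+0.1)^5 = 13163.53205
Total PV = 109174.65896 + 13163.53205 = 122338.19101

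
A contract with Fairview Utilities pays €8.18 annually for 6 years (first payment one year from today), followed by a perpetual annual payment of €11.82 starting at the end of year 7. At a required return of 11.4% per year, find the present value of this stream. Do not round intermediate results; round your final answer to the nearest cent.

€88.46

PV of 6-year annuity: €8.18 × [1 − (1+0.114)^−6] / 0.114 = 34.21067
Perpetuity value at year 6: €11.82 / 0.114 = 103.68421
PV of perpetuity: 103.68421 / (1+0.114)^6 = 54.25022
Total PV = 34.21067 + 54.25022 = 88.46088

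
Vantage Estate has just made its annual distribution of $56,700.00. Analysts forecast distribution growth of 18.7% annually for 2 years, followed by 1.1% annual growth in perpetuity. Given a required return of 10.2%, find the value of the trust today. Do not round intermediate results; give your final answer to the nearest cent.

D_1 = 67302.90000
D_2 = 79888.54230
Terminal value at year 2: TV = D_2×(1+g_2)/(r−g_2) = 80767.31627/0.091 = 887552.92599
P_0 = D_1/(1+r)^1 + D_2/(1+r)^2 + TV/(1+r)^2
    = 61073.41198 + 65784.15610 + 730854.74520 = 857712.31328

$857712.31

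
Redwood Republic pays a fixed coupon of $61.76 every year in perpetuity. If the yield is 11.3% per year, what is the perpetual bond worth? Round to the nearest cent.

Level perpetuity: PV = C / r = $61.76 / 0.113 = $546.55

$546.55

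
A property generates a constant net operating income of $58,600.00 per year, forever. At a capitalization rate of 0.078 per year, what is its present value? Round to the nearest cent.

Level perpetuity: PV = C / r = $58,600.00 / 0.078 = $751,282.05

$751282.05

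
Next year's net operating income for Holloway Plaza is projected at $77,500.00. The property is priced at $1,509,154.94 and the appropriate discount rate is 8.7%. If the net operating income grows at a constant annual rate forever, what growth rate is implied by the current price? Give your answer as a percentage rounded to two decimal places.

P = D₁/(r−g) ⇒ g = r − D₁/P = 0.087 − $77,500.00/$1,509,154.94 = 0.035647

3.56%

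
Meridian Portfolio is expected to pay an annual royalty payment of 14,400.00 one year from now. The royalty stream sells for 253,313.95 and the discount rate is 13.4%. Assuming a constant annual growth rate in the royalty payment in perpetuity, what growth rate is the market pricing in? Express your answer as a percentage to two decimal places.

7.72%

P = D₁/(r−g) ⇒ g = r − D₁/P = 0.134 − 14,400.00/253,313.95 = 0.077154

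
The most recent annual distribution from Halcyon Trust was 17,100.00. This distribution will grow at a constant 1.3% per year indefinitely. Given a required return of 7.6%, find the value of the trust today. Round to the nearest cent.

D₁ = D₀ × (1 + g) = 17,100.00 × 1.013 = 17,322.3000
Growing perpetuity: P = D₁ / (r − g) = 17,322.3000 / (0.076 − 0.013) = 274,957.14

274957.14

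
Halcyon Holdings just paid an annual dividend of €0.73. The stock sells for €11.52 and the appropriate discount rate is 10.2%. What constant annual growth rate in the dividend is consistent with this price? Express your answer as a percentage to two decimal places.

3.63%

P = D₀(1+g)/(r−g) ⇒ P(r−g) = D₀(1+g) ⇒ g(P+D₀) = P·r − D₀
g = (P·r − D₀)/(P + D₀) = (€11.52×0.102 − €0.73) / (€11.52 + €0.73) = 0.036330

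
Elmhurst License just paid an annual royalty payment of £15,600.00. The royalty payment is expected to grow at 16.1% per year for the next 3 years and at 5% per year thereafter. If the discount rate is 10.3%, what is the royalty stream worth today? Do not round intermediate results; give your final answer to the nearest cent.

£412316.05

D_1 = 18111.60000
D_2 = 21027.56760
D_3 = 24413.00598
Terminal value at year 3: TV = D_3×(1+g_2)/(r−g_2) = 25633.65628/0.053 = 483653.89213
P_0 = D_1/(1+r)^1 + D_2/(1+r)^2 + D_3/(1+r)^3 + TV/(1+r)^3
    = 16420.30825 + 17283.75148 + 18192.59788 + 360419.39201 = 412316.04962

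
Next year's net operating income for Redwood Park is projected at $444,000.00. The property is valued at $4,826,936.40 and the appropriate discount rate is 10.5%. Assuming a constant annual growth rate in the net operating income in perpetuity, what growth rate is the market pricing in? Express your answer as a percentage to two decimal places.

1.30%

P = D₁/(r−g) ⇒ g = r − D₁/P = 0.105 − $444,000.00/$4,826,936.40 = 0.013016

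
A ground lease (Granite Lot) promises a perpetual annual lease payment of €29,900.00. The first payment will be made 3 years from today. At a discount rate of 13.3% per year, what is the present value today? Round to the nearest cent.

Value at end of year 2: C / r = €29,900.00 / 0.133 = €224,812.0301
Discount to today: PV = €224,812.0301 / (1 + 0.133)^2 = €224,812.0301 / 1.283689 = €175,129.67

€175129.67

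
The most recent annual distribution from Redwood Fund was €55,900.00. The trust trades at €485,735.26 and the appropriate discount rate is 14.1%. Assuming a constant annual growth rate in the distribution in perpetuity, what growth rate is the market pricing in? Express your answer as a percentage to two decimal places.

2.32%

P = D₀(1+g)/(r−g) ⇒ P(r−g) = D₀(1+g) ⇒ g(P+D₀) = P·r − D₀
g = (P·r − D₀)/(P + D₀) = (€485,735.26×0.141 − €55,900.00) / (€485,735.26 + €55,900.00) = 0.023242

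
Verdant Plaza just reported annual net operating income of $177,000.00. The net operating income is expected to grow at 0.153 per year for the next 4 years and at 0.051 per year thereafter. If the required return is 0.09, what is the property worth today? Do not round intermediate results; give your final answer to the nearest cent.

$6788427.21

D_1 = 204081.00000
D_2 = 235305.39300
D_3 = 271307.11813
D_4 = 312817.10720
Terminal value at year 4: TV = D_4×(1+g_2)/(r−g_2) = 328770.77967/0.039 = 8430019.99154
P_0 = D_1/(1+r)^1 + D_2/(1+r)^2 + D_3/(1+r)^3 + D_4/(1+r)^4 + TV/(1+r)^4
    = 187230.27523 + 198051.84160 + 209498.87464 + 221607.52519 + 5972038.69179 = 6788427.20845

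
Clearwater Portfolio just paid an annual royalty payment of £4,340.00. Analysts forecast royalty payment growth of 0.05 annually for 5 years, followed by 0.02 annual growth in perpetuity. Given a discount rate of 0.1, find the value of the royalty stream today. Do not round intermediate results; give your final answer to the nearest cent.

£62765.60

D_1 = 4557.00000
D_2 = 4784.85000
D_3 = 5024.09250
D_4 = 5275.29713
D_5 = 5539.06198
Terminal value at year 5: TV = D_5×(1+g_2)/(r−g_2) = 5649.84322/0.08 = 70623.04026
P_0 = D_1/(1+r)^1 + D_2/(1+r)^2 + D_3/(1+r)^3 + D_4/(1+r)^4 + D_5/(1+r)^5 + TV/(1+r)^5
    = 4142.72727 + 3954.42149 + 3774.67506 + 3603.09892 + 3439.32169 + 43851.35160 = 62765.59603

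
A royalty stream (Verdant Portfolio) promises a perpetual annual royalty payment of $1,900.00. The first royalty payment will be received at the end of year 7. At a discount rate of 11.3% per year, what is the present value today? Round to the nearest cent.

$8845.13

Value at end of year 6: C / r = $1,900.00 / 0.113 = $16,814.1593
Discount to today: PV = $16,814.1593 / (1 + 0.113)^6 = $16,814.1593 / 1.900951 = $8,845.13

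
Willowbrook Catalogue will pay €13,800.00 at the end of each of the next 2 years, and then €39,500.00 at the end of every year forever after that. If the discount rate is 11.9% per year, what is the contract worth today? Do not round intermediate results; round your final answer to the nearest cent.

€288441.32

PV of 2-year annuity: €13,800.00 × [1 − (1+0.119)^−2] / 0.119 = 23353.38667
Perpetuity value at year 2: €39,500.00 / 0.119 = 331932.77311
PV of perpetuity: 331932.77311 / (1+0.119)^2 = 265087.93447
Total PV = 23353.38667 + 265087.93447 = 288441.32113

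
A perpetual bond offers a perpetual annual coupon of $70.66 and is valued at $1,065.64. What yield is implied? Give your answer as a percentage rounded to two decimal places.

6.63%

P = C/r ⇒ r = C/P = $70.66/$1,065.64 = 0.066308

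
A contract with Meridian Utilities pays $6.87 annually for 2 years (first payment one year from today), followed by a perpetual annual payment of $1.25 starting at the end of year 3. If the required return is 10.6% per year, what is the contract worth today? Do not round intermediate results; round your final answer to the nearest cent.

PV of 2-year annuity: $6.87 × [1 − (1+0.106)^−2] / 0.106 = 11.82782
Perpetuity value at year 2: $1.25 / 0.106 = 11.79245
PV of perpetuity: 11.79245 / (1+0.106)^2 = 9.64037
Total PV = 11.82782 + 9.64037 = 21.46820

$21.47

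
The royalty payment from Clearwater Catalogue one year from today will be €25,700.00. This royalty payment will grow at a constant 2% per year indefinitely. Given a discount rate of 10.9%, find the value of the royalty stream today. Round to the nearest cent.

€288764.04

Growing perpetuity: P = D₁ / (r − g) = €25,700.0000 / (0.109 − 0.02) = €288,764.04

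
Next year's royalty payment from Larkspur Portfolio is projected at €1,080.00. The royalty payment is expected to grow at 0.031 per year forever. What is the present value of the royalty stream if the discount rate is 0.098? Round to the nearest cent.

€16119.40

Growing perpetuity: P = D₁ / (r − g) = €1,080.0000 / (0.098 − 0.031) = €16,119.40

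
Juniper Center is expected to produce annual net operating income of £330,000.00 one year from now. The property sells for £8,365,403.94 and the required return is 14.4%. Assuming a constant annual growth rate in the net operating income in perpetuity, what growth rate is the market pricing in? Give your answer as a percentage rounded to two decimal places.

P = D₁/(r−g) ⇒ g = r − D₁/P = 0.144 − £330,000.00/£8,365,403.94 = 0.104552

10.46%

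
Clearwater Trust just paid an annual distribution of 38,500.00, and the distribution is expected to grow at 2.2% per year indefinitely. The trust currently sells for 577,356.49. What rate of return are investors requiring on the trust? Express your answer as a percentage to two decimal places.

D₁ = 38,500.00 × 1.022 = 39,347.0000
P = D₁/(r − g) ⇒ r = D₁/P + g = 39,347.0000/577,356.49 + 0.022 = 0.068150 + 0.022 = 0.090150

9.02%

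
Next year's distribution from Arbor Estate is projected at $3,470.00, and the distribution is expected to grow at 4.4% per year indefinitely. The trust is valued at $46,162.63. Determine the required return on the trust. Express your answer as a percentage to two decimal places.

11.92%

P = D₁/(r − g) ⇒ r = D₁/P + g = $3,470.0000/$46,162.63 + 0.044 = 0.075169 + 0.044 = 0.119169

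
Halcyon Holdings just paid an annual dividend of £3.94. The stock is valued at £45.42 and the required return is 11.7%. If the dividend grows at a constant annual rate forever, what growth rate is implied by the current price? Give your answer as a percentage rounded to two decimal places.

P = D₀(1+g)/(r−g) ⇒ P(r−g) = D₀(1+g) ⇒ g(P+D₀) = P·r − D₀
g = (P·r − D₀)/(P + D₀) = (£45.42×0.117 − £3.94) / (£45.42 + £3.94) = 0.027839

2.78%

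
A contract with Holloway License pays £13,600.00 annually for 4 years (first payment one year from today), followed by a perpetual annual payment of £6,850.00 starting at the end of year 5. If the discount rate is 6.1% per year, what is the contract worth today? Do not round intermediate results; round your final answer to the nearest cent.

PV of 4-year annuity: £13,600.00 × [1 − (1+0.061)^−4] / 0.061 = 47017.72673
Perpetuity value at year 4: £6,850.00 / 0.061 = 112295.08197
PV of perpetuity: 112295.08197 / (1+0.061)^4 = 88613.35931
Total PV = 47017.72673 + 88613.35931 = 135631.08604

£135631.09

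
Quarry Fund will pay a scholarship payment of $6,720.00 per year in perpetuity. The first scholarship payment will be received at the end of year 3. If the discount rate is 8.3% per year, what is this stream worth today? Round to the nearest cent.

$69029.43

Value at end of year 2: C / r = $6,720.00 / 0.083 = $80,963.8554
Discount to today: PV = $80,963.8554 / (1 + 0.083)^2 = $80,963.8554 / 1.172889 = $69,029.43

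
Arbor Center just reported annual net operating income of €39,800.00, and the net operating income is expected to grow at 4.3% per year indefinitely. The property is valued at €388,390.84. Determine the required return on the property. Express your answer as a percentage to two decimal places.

14.99%

D₁ = €39,800.00 × 1.043 = €41,511.4000
P = D₁/(r − g) ⇒ r = D₁/P + g = €41,511.4000/€388,390.84 + 0.043 = 0.106880 + 0.043 = 0.149880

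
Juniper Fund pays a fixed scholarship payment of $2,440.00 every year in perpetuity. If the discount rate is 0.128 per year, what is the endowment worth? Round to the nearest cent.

$19062.50

Level perpetuity: PV = C / r = $2,440.00 / 0.128 = $19,062.50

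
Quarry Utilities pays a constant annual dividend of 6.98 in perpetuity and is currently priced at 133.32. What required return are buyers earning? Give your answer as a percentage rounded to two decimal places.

P = C/r ⇒ r = C/P = 6.98/133.32 = 0.052355

5.24%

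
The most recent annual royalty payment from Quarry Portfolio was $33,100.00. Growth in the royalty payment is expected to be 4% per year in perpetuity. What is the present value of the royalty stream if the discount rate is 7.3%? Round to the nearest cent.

$1043151.52

D₁ = D₀ × (1 + g) = $33,100.00 × 1.04 = $34,424.0000
Growing perpetuity: P = D₁ / (r − g) = $34,424.0000 / (0.073 − 0.04) = $1,043,151.52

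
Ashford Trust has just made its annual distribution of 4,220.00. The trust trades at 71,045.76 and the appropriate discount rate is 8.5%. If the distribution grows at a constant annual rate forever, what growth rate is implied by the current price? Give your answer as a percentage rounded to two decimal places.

P = D₀(1+g)/(r−g) ⇒ P(r−g) = D₀(1+g) ⇒ g(P+D₀) = P·r − D₀
g = (P·r − D₀)/(P + D₀) = (71,045.76×0.085 − 4,220.00) / (71,045.76 + 4,220.00) = 0.024166

2.42%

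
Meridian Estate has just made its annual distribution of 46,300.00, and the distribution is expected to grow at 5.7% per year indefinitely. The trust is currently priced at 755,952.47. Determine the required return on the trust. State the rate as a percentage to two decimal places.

D₁ = 46,300.00 × 1.057 = 48,939.1000
P = D₁/(r − g) ⇒ r = D₁/P + g = 48,939.1000/755,952.47 + 0.057 = 0.064738 + 0.057 = 0.121738

12.17%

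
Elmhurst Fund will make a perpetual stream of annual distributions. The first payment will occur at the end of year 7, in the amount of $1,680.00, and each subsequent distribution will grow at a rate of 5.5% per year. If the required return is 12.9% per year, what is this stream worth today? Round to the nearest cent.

$10962.61

Value at end of year 6: C₁ / (r − g) = $1,680.00 / (0.129 − 0.055) = $22,702.7027
Discount to today: PV = $22,702.7027 / (1 + 0.129)^6 = $22,702.7027 / 2.070922 = $10,962.61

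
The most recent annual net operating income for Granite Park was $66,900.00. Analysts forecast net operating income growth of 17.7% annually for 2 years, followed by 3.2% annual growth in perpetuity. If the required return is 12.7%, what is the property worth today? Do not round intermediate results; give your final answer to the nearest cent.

D_1 = 78741.30000
D_2 = 92678.51010
Terminal value at year 2: TV = D_2×(1+g_2)/(r−g_2) = 95644.22242/0.095 = 1006781.28867
P_0 = D_1/(1+r)^1 + D_2/(1+r)^2 + TV/(1+r)^2
    = 69868.05679 + 72967.79311 + 792660.65783 = 935496.50773

$935496.51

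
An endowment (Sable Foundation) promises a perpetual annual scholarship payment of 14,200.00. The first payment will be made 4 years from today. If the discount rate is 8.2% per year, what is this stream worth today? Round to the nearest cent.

136707.62

Value at end of year 3: C / r = 14,200.00 / 0.082 = 173,170.7317
Discount to today: PV = 173,170.7317 / (1 + 0.082)^3 = 173,170.7317 / 1.266723 = 136,707.62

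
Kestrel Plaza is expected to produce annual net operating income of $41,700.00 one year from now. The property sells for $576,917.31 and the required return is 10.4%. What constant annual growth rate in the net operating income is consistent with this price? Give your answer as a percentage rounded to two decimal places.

P = D₁/(r−g) ⇒ g = r − D₁/P = 0.104 − $41,700.00/$576,917.31 = 0.031719

3.17%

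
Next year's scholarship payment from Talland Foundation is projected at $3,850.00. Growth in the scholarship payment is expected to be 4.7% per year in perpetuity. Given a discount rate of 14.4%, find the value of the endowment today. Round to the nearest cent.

$39690.72

Growing perpetuity: P = D₁ / (r − g) = $3,850.0000 / (0.144 − 0.047) = $39,690.72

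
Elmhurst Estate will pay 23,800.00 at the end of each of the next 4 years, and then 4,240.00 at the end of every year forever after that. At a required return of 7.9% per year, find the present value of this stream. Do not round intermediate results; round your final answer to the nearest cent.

PV of 4-year annuity: 23,800.00 × [1 − (1+0.079)^−4] / 0.079 = 79004.40158
Perpetuity value at year 4: 4,240.00 / 0.079 = 53670.88608
PV of perpetuity: 53670.88608 / (1+0.079)^4 = 39596.15235
Total PV = 79004.40158 + 39596.15235 = 118600.55393

118600.55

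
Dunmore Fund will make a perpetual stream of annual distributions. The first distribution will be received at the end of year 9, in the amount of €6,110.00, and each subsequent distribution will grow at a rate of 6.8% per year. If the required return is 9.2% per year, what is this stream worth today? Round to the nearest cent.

€125906.71

Value at end of year 8: C₁ / (r − g) = €6,110.00 / (0.092 − 0.068) = €254,583.3333
Discount to today: PV = €254,583.3333 / (1 + 0.092)^8 = €254,583.3333 / 2.022000 = €125,906.71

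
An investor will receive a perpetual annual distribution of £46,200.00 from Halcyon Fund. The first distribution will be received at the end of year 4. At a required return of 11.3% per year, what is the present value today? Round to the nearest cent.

Value at end of year 3: C / r = £46,200.00 / 0.113 = £408,849.5575
Discount to today: PV = £408,849.5575 / (1 + 0.113)^3 = £408,849.5575 / 1.378750 = £296,536.42

£296536.42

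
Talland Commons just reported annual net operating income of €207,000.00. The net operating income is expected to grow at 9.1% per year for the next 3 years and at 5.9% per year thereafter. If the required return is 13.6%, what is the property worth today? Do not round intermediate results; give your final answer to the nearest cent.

D_1 = 225837.00000
D_2 = 246388.16700
D_3 = 268809.49020
Terminal value at year 3: TV = D_3×(1+g_2)/(r−g_2) = 284669.25012/0.077 = 3697003.24829
P_0 = D_1/(1+r)^1 + D_2/(1+r)^2 + D_3/(1+r)^3 + TV/(1+r)^3
    = 198800.17606 + 190925.16908 + 183362.11221 + 2521824.37440 = 3094911.83175

€3094911.83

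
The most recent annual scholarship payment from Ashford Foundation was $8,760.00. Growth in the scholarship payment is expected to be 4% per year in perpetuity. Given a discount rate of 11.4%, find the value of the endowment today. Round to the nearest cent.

D₁ = D₀ × (1 + g) = $8,760.00 × 1.04 = $9,110.4000
Growing perpetuity: P = D₁ / (r − g) = $9,110.4000 / (0.114 − 0.04) = $123,113.51

$123113.51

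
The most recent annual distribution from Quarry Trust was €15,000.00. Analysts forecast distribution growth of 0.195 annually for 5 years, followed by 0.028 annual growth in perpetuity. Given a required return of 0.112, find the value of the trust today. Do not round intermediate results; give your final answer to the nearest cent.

D_1 = 17925.00000
D_2 = 21420.37500
D_3 = 25597.34813
D_4 = 30588.83101
D_5 = 36553.65306
Terminal value at year 5: TV = D_5×(1+g_2)/(r−g_2) = 37577.15534/0.084 = 447347.08740
P_0 = D_1/(1+r)^1 + D_2/(1+r)^2 + D_3/(1+r)^3 + D_4/(1+r)^4 + D_5/(1+r)^5 + TV/(1+r)^5
    = 16119.60432 + 17322.77622 + 18615.75322 + 20005.23840 + 21498.43515 + 263099.89687 = 356661.70418

€356661.70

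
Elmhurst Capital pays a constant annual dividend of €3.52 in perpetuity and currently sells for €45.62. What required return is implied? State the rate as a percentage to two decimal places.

P = C/r ⇒ r = C/P = €3.52/€45.62 = 0.077159

7.72%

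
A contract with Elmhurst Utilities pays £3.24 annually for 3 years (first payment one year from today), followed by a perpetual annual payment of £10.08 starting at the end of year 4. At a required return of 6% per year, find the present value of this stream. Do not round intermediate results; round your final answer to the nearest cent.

PV of 3-year annuity: £3.24 × [1 − (1+0.06)^−3] / 0.06 = 8.66056
Perpetuity value at year 3: £10.08 / 0.06 = 168.00000
PV of perpetuity: 168.00000 / (1+0.06)^3 = 141.05604
Total PV = 8.66056 + 141.05604 = 149.71660

£149.72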